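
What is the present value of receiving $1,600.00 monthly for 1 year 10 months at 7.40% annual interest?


Present value of an ordinary annuity: PV = PMT × (1 − (1 + r)^(−n)) / r
Monthly rate r = 0.074/12 ≈ 0.00616667, n = 22
PV = $1,600.00 × (1 − (1 + 0.074/12)^(−22)) / (0.074/12)
PV = $1,600.00 × 20.513928
PV = $32,822.28

PV = PMT × (1-(1+r)^(-n))/r = $32,822.28


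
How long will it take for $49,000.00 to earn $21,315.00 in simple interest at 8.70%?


Rearrange the simple interest formula for t:
I = P × r × t  ⇒  t = I / (P × r)
t = $21,315.00 / ($49,000.00 × 0.087)
t = 5

t = I/(P×r) = 5 years


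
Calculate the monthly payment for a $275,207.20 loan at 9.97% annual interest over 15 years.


Loan payment formula: PMT = PV × r / (1 − (1 + r)^(−n))
Monthly rate r = 0.0997/12 ≈ 0.00830833, n = 180 months
Denominator: 1 − (1 + 0.0997/12)^(−180) = 0.774474
PMT = $275,207.20 × (0.0997/12) / 0.774474
PMT = $2,952.34 per month

PMT = PV × r / (1-(1+r)^(-n)) = $2,952.34/month


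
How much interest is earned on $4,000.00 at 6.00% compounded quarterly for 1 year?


Compound interest earned = final amount − principal.
A = P(1 + r/n)^(nt) = $4,000.00 × (1 + 0.06/4)^(4 × 1) = $4,245.45
Interest = A − P = $4,245.45 − $4,000.00 = $245.45

Interest = A - P = $245.45


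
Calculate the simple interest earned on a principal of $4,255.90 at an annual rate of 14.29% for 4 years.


Simple interest formula: I = P × r × t
I = $4,255.90 × 0.1429 × 4
I = $2,432.67

I = P × r × t = $2,432.67


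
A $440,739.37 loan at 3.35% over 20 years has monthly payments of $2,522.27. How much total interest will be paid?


Total paid over the life of the loan = PMT × n.
Total paid = $2,522.27 × 240 = $605,344.80
Total interest = total paid − principal = $605,344.80 − $440,739.37 = $164,605.43

Total interest = (PMT × n) - PV = $164,605.43


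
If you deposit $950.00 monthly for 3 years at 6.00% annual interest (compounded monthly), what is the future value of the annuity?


Future value of an ordinary annuity: FV = PMT × ((1 + r)^n − 1) / r
Monthly rate r = 0.06/12 = 0.005, n = 36
FV = $950.00 × ((1 + 0.06/12)^36 − 1) / (0.06/12)
FV = $950.00 × 39.336105
FV = $37,369.30

FV = PMT × ((1+r)^n - 1)/r = $37,369.30


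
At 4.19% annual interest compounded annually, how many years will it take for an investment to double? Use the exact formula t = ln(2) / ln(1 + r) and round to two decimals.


Doubling condition: (1 + r)^t = 2
Take ln of both sides: t × ln(1 + r) = ln(2)
t = ln(2) / ln(1 + r)
t = 0.693147 / 0.041046
t = 16.89

t = ln(2) / ln(1 + r) = 16.89 years


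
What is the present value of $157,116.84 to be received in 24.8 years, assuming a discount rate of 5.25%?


Present value formula: PV = FV / (1 + r)^t
PV = $157,116.84 / (1 + 0.0525)^24.8
PV = $157,116.84 / 3.5571992
PV = $44,168.69

PV = FV / (1 + r)^t = $44,168.69


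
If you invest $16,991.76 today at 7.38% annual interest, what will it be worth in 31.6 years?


Future value formula: FV = PV × (1 + r)^t
FV = $16,991.76 × (1 + 0.0738)^31.6
FV = $16,991.76 × 9.4881038
FV = $161,219.58

FV = PV × (1 + r)^t = $161,219.58


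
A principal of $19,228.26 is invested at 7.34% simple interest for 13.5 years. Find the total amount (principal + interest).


Total amount formula: A = P(1 + rt) = P + P·r·t
Interest: I = P × r × t = $19,228.26 × 0.0734 × 13.5 = $19,053.28
A = P + I = $19,228.26 + $19,053.28 = $38,281.54

A = P + I = P(1 + rt) = $38,281.54


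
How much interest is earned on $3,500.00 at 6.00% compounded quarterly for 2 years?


Compound interest earned = final amount − principal.
A = P(1 + r/n)^(nt) = $3,500.00 × (1 + 0.06/4)^(4 × 2) = $3,942.72
Interest = A − P = $3,942.72 − $3,500.00 = $442.72

Interest = A - P = $442.72


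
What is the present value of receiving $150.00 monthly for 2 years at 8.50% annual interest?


Present value of an ordinary annuity: PV = PMT × (1 − (1 + r)^(−n)) / r
Monthly rate r = 0.085/12 ≈ 0.00708333, n = 24
PV = $150.00 × (1 − (1 + 0.085/12)^(−24)) / (0.085/12)
PV = $150.00 × 21.999453
PV = $3,299.92

PV = PMT × (1-(1+r)^(-n))/r = $3,299.92


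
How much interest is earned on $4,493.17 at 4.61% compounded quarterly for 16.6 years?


Compound interest earned = final amount − principal.
A = P(1 + r/n)^(nt) = $4,493.17 × (1 + 0.0461/4)^(4 × 16.6) = $9,616.13
Interest = A − P = $9,616.13 − $4,493.17 = $5,122.96

Interest = A - P = $5,122.96


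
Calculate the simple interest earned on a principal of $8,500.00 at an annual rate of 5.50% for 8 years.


Simple interest formula: I = P × r × t
I = $8,500.00 × 0.055 × 8
I = $3,740.00

I = P × r × t = $3,740.00


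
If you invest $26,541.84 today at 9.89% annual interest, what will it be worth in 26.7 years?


Future value formula: FV = PV × (1 + r)^t
FV = $26,541.84 × (1 + 0.0989)^26.7
FV = $26,541.84 × 12.4046133
FV = $329,241.26

FV = PV × (1 + r)^t = $329,241.26


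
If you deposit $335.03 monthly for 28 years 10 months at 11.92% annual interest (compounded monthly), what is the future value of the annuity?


Future value of an ordinary annuity: FV = PMT × ((1 + r)^n − 1) / r
Monthly rate r = 0.1192/12 ≈ 0.00993333, n = 346
FV = $335.03 × ((1 + 0.1192/12)^346 − 1) / (0.1192/12)
FV = $335.03 × 2976.711158
FV = $997,287.54

FV = PMT × ((1+r)^n - 1)/r = $997,287.54


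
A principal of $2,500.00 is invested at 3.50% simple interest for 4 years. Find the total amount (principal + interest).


Total amount formula: A = P(1 + rt) = P + P·r·t
Interest: I = P × r × t = $2,500.00 × 0.035 × 4 = $350.00
A = P + I = $2,500.00 + $350.00 = $2,850.00

A = P + I = P(1 + rt) = $2,850.00


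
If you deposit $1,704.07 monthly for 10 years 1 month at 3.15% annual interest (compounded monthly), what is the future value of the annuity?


Future value of an ordinary annuity: FV = PMT × ((1 + r)^n − 1) / r
Monthly rate r = 0.0315/12 = 0.002625, n = 121
FV = $1,704.07 × ((1 + 0.0315/12)^121 − 1) / (0.0315/12)
FV = $1,704.07 × 142.205466
FV = $242,328.07

FV = PMT × ((1+r)^n - 1)/r = $242,328.07


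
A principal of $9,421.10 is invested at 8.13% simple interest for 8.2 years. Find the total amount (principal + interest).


Total amount formula: A = P(1 + rt) = P + P·r·t
Interest: I = P × r × t = $9,421.10 × 0.0813 × 8.2 = $6,280.67
A = P + I = $9,421.10 + $6,280.67 = $15,701.77

A = P + I = P(1 + rt) = $15,701.77


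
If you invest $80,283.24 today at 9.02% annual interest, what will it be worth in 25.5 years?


Future value formula: FV = PV × (1 + r)^t
FV = $80,283.24 × (1 + 0.0902)^25.5
FV = $80,283.24 × 9.04497834
FV = $726,160.17

FV = PV × (1 + r)^t = $726,160.17


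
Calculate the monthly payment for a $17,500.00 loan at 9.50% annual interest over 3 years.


Loan payment formula: PMT = PV × r / (1 − (1 + r)^(−n))
Monthly rate r = 0.095/12 ≈ 0.00791667, n = 36 months
Denominator: 1 − (1 + 0.095/12)^(−36) = 0.247141
PMT = $17,500.00 × (0.095/12) / 0.247141
PMT = $560.58 per month

PMT = PV × r / (1-(1+r)^(-n)) = $560.58/month


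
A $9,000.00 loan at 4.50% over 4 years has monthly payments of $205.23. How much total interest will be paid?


Total paid over the life of the loan = PMT × n.
Total paid = $205.23 × 48 = $9,851.04
Total interest = total paid − principal = $9,851.04 − $9,000.00 = $851.04

Total interest = (PMT × n) - PV = $851.04


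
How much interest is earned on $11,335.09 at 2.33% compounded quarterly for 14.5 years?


Compound interest earned = final amount − principal.
A = P(1 + r/n)^(nt) = $11,335.09 × (1 + 0.0233/4)^(4 × 14.5) = $15,875.44
Interest = A − P = $15,875.44 − $11,335.09 = $4,540.35

Interest = A - P = $4,540.35


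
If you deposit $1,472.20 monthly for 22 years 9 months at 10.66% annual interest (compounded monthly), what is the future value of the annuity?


Future value of an ordinary annuity: FV = PMT × ((1 + r)^n − 1) / r
Monthly rate r = 0.1066/12 ≈ 0.00888333, n = 273
FV = $1,472.20 × ((1 + 0.1066/12)^273 − 1) / (0.1066/12)
FV = $1,472.20 × 1146.362976
FV = $1,687,675.57

FV = PMT × ((1+r)^n - 1)/r = $1,687,675.57


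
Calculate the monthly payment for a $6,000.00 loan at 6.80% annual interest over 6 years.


Loan payment formula: PMT = PV × r / (1 − (1 + r)^(−n))
Monthly rate r = 0.068/12 ≈ 0.00566667, n = 72 months
Denominator: 1 − (1 + 0.068/12)^(−72) = 0.334255
PMT = $6,000.00 × (0.068/12) / 0.334255
PMT = $101.72 per month

PMT = PV × r / (1-(1+r)^(-n)) = $101.72/month


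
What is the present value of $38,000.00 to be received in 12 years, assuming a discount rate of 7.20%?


Present value formula: PV = FV / (1 + r)^t
PV = $38,000.00 / (1 + 0.072)^12
PV = $38,000.00 / 2.3032306
PV = $16,498.57

PV = FV / (1 + r)^t = $16,498.57


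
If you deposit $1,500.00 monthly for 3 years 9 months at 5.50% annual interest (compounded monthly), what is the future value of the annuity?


Future value of an ordinary annuity: FV = PMT × ((1 + r)^n − 1) / r
Monthly rate r = 0.055/12 ≈ 0.00458333, n = 45
FV = $1,500.00 × ((1 + 0.055/12)^45 − 1) / (0.055/12)
FV = $1,500.00 × 49.8504901
FV = $74,775.74

FV = PMT × ((1+r)^n - 1)/r = $74,775.74


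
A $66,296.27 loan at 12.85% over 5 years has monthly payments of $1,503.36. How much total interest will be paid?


Total paid over the life of the loan = PMT × n.
Total paid = $1,503.36 × 60 = $90,201.60
Total interest = total paid − principal = $90,201.60 − $66,296.27 = $23,905.33

Total interest = (PMT × n) - PV = $23,905.33


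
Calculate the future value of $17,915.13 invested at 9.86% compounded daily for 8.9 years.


Compound interest formula: A = P(1 + r/n)^(nt)
A = $17,915.13 × (1 + 0.0986/365)^(365 × 8.9)
Growth factor: (1 + 0.0986/365)^3248.5 = 2.4046912
A = $17,915.13 × 2.4046912
A = $43,080.36

A = P(1 + r/n)^(nt) = $43,080.36


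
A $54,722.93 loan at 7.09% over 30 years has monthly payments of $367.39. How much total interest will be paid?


Total paid over the life of the loan = PMT × n.
Total paid = $367.39 × 360 = $132,260.40
Total interest = total paid − principal = $132,260.40 − $54,722.93 = $77,537.47

Total interest = (PMT × n) - PV = $77,537.47


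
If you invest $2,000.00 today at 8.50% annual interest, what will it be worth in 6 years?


Future value formula: FV = PV × (1 + r)^t
FV = $2,000.00 × (1 + 0.085)^6
FV = $2,000.00 × 1.631468
FV = $3,262.94

FV = PV × (1 + r)^t = $3,262.94


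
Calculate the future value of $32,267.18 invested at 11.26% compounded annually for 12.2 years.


Compound interest formula: A = P(1 + r/n)^(nt)
A = $32,267.18 × (1 + 0.1126/1)^(1 × 12.2)
Growth factor: (1 + 0.1126/1)^12.2 = 3.6756697
A = $32,267.18 × 3.6756697
A = $118,603.50

A = P(1 + r/n)^(nt) = $118,603.50


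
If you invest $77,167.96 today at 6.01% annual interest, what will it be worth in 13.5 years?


Future value formula: FV = PV × (1 + r)^t
FV = $77,167.96 × (1 + 0.0601)^13.5
FV = $77,167.96 × 2.1987825
FV = $169,675.56

FV = PV × (1 + r)^t = $169,675.56


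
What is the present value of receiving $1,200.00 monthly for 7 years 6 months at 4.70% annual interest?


Present value of an ordinary annuity: PV = PMT × (1 − (1 + r)^(−n)) / r
Monthly rate r = 0.047/12 ≈ 0.00391667, n = 90
PV = $1,200.00 × (1 − (1 + 0.047/12)^(−90)) / (0.047/12)
PV = $1,200.00 × 75.724414
PV = $90,869.30

PV = PMT × (1-(1+r)^(-n))/r = $90,869.30


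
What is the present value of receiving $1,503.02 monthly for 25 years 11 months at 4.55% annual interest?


Present value of an ordinary annuity: PV = PMT × (1 − (1 + r)^(−n)) / r
Monthly rate r = 0.0455/12 ≈ 0.00379167, n = 311
PV = $1,503.02 × (1 − (1 + 0.0455/12)^(−311)) / (0.0455/12)
PV = $1,503.02 × 182.450474
PV = $274,226.71

PV = PMT × (1-(1+r)^(-n))/r = $274,226.71


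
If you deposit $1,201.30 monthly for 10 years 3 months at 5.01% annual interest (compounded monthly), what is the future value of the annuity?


Future value of an ordinary annuity: FV = PMT × ((1 + r)^n − 1) / r
Monthly rate r = 0.0501/12 = 0.004175, n = 123
FV = $1,201.30 × ((1 + 0.0501/12)^123 − 1) / (0.0501/12)
FV = $1,201.30 × 160.332015
FV = $192,606.85

FV = PMT × ((1+r)^n - 1)/r = $192,606.85


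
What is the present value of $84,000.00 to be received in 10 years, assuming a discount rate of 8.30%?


Present value formula: PV = FV / (1 + r)^t
PV = $84,000.00 / (1 + 0.083)^10
PV = $84,000.00 / 2.219650
PV = $37,843.80

PV = FV / (1 + r)^t = $37,843.80


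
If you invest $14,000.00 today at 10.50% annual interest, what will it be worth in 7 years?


Future value formula: FV = PV × (1 + r)^t
FV = $14,000.00 × (1 + 0.105)^7
FV = $14,000.00 × 2.0115737
FV = $28,162.03

FV = PV × (1 + r)^t = $28,162.03


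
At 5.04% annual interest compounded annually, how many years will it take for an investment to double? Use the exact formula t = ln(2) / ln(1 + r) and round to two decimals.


Doubling condition: (1 + r)^t = 2
Take ln of both sides: t × ln(1 + r) = ln(2)
t = ln(2) / ln(1 + r)
t = 0.693147 / 0.049171
t = 14.10

t = ln(2) / ln(1 + r) = 14.10 years


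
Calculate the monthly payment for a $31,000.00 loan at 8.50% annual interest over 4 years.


Loan payment formula: PMT = PV × r / (1 − (1 + r)^(−n))
Monthly rate r = 0.085/12 ≈ 0.00708333, n = 48 months
Denominator: 1 − (1 + 0.085/12)^(−48) = 0.287376
PMT = $31,000.00 × (0.085/12) / 0.287376
PMT = $764.10 per month

PMT = PV × r / (1-(1+r)^(-n)) = $764.10/month


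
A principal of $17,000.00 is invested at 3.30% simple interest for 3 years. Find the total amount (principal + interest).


Total amount formula: A = P(1 + rt) = P + P·r·t
Interest: I = P × r × t = $17,000.00 × 0.033 × 3 = $1,683.00
A = P + I = $17,000.00 + $1,683.00 = $18,683.00

A = P + I = P(1 + rt) = $18,683.00


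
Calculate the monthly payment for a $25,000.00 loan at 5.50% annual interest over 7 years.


Loan payment formula: PMT = PV × r / (1 − (1 + r)^(−n))
Monthly rate r = 0.055/12 ≈ 0.00458333, n = 84 months
Denominator: 1 − (1 + 0.055/12)^(−84) = 0.318951
PMT = $25,000.00 × (0.055/12) / 0.318951
PMT = $359.25 per month

PMT = PV × r / (1-(1+r)^(-n)) = $359.25/month


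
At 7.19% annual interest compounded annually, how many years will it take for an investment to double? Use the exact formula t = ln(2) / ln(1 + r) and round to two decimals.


Doubling condition: (1 + r)^t = 2
Take ln of both sides: t × ln(1 + r) = ln(2)
t = ln(2) / ln(1 + r)
t = 0.693147 / 0.069433
t = 9.98

t = ln(2) / ln(1 + r) = 9.98 years


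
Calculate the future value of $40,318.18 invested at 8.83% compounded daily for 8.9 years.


Compound interest formula: A = P(1 + r/n)^(nt)
A = $40,318.18 × (1 + 0.0883/365)^(365 × 8.9)
Growth factor: (1 + 0.0883/365)^3248.5 = 2.19410662
A = $40,318.18 × 2.19410662
A = $88,462.39

A = P(1 + r/n)^(nt) = $88,462.39


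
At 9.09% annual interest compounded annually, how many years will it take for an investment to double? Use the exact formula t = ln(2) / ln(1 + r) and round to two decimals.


Doubling condition: (1 + r)^t = 2
Take ln of both sides: t × ln(1 + r) = ln(2)
t = ln(2) / ln(1 + r)
t = 0.693147 / 0.087003
t = 7.97

t = ln(2) / ln(1 + r) = 7.97 years


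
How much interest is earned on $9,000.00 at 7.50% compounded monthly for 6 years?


Compound interest earned = final amount − principal.
A = P(1 + r/n)^(nt) = $9,000.00 × (1 + 0.075/12)^(12 × 6) = $14,095.06
Interest = A − P = $14,095.06 − $9,000.00 = $5,095.06

Interest = A - P = $5,095.06


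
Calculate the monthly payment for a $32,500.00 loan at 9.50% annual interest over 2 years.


Loan payment formula: PMT = PV × r / (1 − (1 + r)^(−n))
Monthly rate r = 0.095/12 ≈ 0.00791667, n = 24 months
Denominator: 1 − (1 + 0.095/12)^(−24) = 0.172422
PMT = $32,500.00 × (0.095/12) / 0.172422
PMT = $1,492.22 per month

PMT = PV × r / (1-(1+r)^(-n)) = $1,492.22/month


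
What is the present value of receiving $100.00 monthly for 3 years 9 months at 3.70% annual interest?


Present value of an ordinary annuity: PV = PMT × (1 − (1 + r)^(−n)) / r
Monthly rate r = 0.037/12 ≈ 0.00308333, n = 45
PV = $100.00 × (1 − (1 + 0.037/12)^(−45)) / (0.037/12)
PV = $100.00 × 41.957369
PV = $4,195.74

PV = PMT × (1-(1+r)^(-n))/r = $4,195.74


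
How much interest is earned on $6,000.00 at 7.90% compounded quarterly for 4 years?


Compound interest earned = final amount − principal.
A = P(1 + r/n)^(nt) = $6,000.00 × (1 + 0.079/4)^(4 × 4) = $8,204.47
Interest = A − P = $8,204.47 − $6,000.00 = $2,204.47

Interest = A - P = $2,204.47


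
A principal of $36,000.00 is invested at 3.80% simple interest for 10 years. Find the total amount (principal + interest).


Total amount formula: A = P(1 + rt) = P + P·r·t
Interest: I = P × r × t = $36,000.00 × 0.038 × 10 = $13,680.00
A = P + I = $36,000.00 + $13,680.00 = $49,680.00

A = P + I = P(1 + rt) = $49,680.00


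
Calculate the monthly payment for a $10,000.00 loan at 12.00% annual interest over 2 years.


Loan payment formula: PMT = PV × r / (1 − (1 + r)^(−n))
Monthly rate r = 0.12/12 = 0.01, n = 24 months
Denominator: 1 − (1 + 0.12/12)^(−24) = 0.212434
PMT = $10,000.00 × (0.12/12) / 0.212434
PMT = $470.73 per month

PMT = PV × r / (1-(1+r)^(-n)) = $470.73/month


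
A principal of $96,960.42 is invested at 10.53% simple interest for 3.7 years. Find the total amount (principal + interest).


Total amount formula: A = P(1 + rt) = P + P·r·t
Interest: I = P × r × t = $96,960.42 × 0.1053 × 3.7 = $37,776.75
A = P + I = $96,960.42 + $37,776.75 = $134,737.17

A = P + I = P(1 + rt) = $134,737.17


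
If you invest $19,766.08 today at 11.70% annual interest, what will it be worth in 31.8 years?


Future value formula: FV = PV × (1 + r)^t
FV = $19,766.08 × (1 + 0.117)^31.8
FV = $19,766.08 × 33.735792
FV = $666,824.36

FV = PV × (1 + r)^t = $666,824.36


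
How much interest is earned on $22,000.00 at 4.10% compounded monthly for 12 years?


Compound interest earned = final amount − principal.
A = P(1 + r/n)^(nt) = $22,000.00 × (1 + 0.041/12)^(12 × 12) = $35,952.69
Interest = A − P = $35,952.69 − $22,000.00 = $13,952.69

Interest = A - P = $13,952.69


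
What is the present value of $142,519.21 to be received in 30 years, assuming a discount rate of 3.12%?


Present value formula: PV = FV / (1 + r)^t
PV = $142,519.21 / (1 + 0.0312)^30
PV = $142,519.21 / 2.5135477
PV = $56,700.42

PV = FV / (1 + r)^t = $56,700.42


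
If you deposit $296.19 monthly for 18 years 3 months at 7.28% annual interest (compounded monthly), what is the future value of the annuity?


Future value of an ordinary annuity: FV = PMT × ((1 + r)^n − 1) / r
Monthly rate r = 0.0728/12 ≈ 0.00606667, n = 219
FV = $296.19 × ((1 + 0.0728/12)^219 − 1) / (0.0728/12)
FV = $296.19 × 455.048679
FV = $134,780.87

FV = PMT × ((1+r)^n - 1)/r = $134,780.87


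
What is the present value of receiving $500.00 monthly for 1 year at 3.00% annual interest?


Present value of an ordinary annuity: PV = PMT × (1 − (1 + r)^(−n)) / r
Monthly rate r = 0.03/12 = 0.0025, n = 12
PV = $500.00 × (1 − (1 + 0.03/12)^(−12)) / (0.03/12)
PV = $500.00 × 11.807254
PV = $5,903.63

PV = PMT × (1-(1+r)^(-n))/r = $5,903.63


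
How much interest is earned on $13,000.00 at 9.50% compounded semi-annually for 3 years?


Compound interest earned = final amount − principal.
A = P(1 + r/n)^(nt) = $13,000.00 × (1 + 0.095/2)^(2 × 3) = $17,173.85
Interest = A − P = $17,173.85 − $13,000.00 = $4,173.85

Interest = A - P = $4,173.85


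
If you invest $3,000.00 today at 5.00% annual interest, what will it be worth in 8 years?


Future value formula: FV = PV × (1 + r)^t
FV = $3,000.00 × (1 + 0.05)^8
FV = $3,000.00 × 1.4774554
FV = $4,432.37

FV = PV × (1 + r)^t = $4,432.37


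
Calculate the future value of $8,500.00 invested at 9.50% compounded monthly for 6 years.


Compound interest formula: A = P(1 + r/n)^(nt)
A = $8,500.00 × (1 + 0.095/12)^(12 × 6)
Growth factor: (1 + 0.095/12)^72 = 1.7643028
A = $8,500.00 × 1.7643028
A = $14,996.57

A = P(1 + r/n)^(nt) = $14,996.57


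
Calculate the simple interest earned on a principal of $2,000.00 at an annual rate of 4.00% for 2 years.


Simple interest formula: I = P × r × t
I = $2,000.00 × 0.04 × 2
I = $160.00

I = P × r × t = $160.00


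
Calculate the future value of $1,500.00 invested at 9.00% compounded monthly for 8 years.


Compound interest formula: A = P(1 + r/n)^(nt)
A = $1,500.00 × (1 + 0.09/12)^(12 × 8)
Growth factor: (1 + 0.09/12)^96 = 2.048921
A = $1,500.00 × 2.048921
A = $3,073.38

A = P(1 + r/n)^(nt) = $3,073.38


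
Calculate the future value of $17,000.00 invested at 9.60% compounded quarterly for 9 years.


Compound interest formula: A = P(1 + r/n)^(nt)
A = $17,000.00 × (1 + 0.096/4)^(4 × 9)
Growth factor: (1 + 0.096/4)^36 = 2.3485426
A = $17,000.00 × 2.3485426
A = $39,925.22

A = P(1 + r/n)^(nt) = $39,925.22


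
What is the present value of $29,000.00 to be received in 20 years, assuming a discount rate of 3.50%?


Present value formula: PV = FV / (1 + r)^t
PV = $29,000.00 / (1 + 0.035)^20
PV = $29,000.00 / 1.989789
PV = $14,574.41

PV = FV / (1 + r)^t = $14,574.41


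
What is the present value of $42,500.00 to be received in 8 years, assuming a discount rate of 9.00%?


Present value formula: PV = FV / (1 + r)^t
PV = $42,500.00 / (1 + 0.09)^8
PV = $42,500.00 / 1.9925626
PV = $21,329.32

PV = FV / (1 + r)^t = $21,329.32


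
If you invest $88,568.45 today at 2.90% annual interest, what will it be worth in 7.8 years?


Future value formula: FV = PV × (1 + r)^t
FV = $88,568.45 × (1 + 0.029)^7.8
FV = $88,568.45 × 1.2497983
FV = $110,692.70

FV = PV × (1 + r)^t = $110,692.70


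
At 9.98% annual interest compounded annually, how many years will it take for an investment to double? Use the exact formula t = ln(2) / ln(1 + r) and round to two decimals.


Doubling condition: (1 + r)^t = 2
Take ln of both sides: t × ln(1 + r) = ln(2)
t = ln(2) / ln(1 + r)
t = 0.693147 / 0.095128
t = 7.29

t = ln(2) / ln(1 + r) = 7.29 years


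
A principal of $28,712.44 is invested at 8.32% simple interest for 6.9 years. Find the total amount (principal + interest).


Total amount formula: A = P(1 + rt) = P + P·r·t
Interest: I = P × r × t = $28,712.44 × 0.0832 × 6.9 = $16,483.24
A = P + I = $28,712.44 + $16,483.24 = $45,195.68

A = P + I = P(1 + rt) = $45,195.68


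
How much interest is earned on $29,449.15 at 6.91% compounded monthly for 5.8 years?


Compound interest earned = final amount − principal.
A = P(1 + r/n)^(nt) = $29,449.15 × (1 + 0.0691/12)^(12 × 5.8) = $43,916.74
Interest = A − P = $43,916.74 − $29,449.15 = $14,467.59

Interest = A - P = $14,467.59


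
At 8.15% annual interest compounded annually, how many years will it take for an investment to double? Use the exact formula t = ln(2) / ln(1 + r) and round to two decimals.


Doubling condition: (1 + r)^t = 2
Take ln of both sides: t × ln(1 + r) = ln(2)
t = ln(2) / ln(1 + r)
t = 0.693147 / 0.078349
t = 8.85

t = ln(2) / ln(1 + r) = 8.85 years


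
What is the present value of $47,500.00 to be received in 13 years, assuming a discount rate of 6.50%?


Present value formula: PV = FV / (1 + r)^t
PV = $47,500.00 / (1 + 0.065)^13
PV = $47,500.00 / 2.267487
PV = $20,948.30

PV = FV / (1 + r)^t = $20,948.30


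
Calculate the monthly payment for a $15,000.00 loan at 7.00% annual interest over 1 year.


Loan payment formula: PMT = PV × r / (1 − (1 + r)^(−n))
Monthly rate r = 0.07/12 ≈ 0.00583333, n = 12 months
Denominator: 1 − (1 + 0.07/12)^(−12) = 0.0674165
PMT = $15,000.00 × (0.07/12) / 0.0674165
PMT = $1,297.90 per month

PMT = PV × r / (1-(1+r)^(-n)) = $1,297.90/month


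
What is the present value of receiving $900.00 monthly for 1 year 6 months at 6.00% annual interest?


Present value of an ordinary annuity: PV = PMT × (1 − (1 + r)^(−n)) / r
Monthly rate r = 0.06/12 = 0.005, n = 18
PV = $900.00 × (1 − (1 + 0.06/12)^(−18)) / (0.06/12)
PV = $900.00 × 17.172768
PV = $15,455.49

PV = PMT × (1-(1+r)^(-n))/r = $15,455.49


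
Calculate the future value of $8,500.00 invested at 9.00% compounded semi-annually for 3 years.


Compound interest formula: A = P(1 + r/n)^(nt)
A = $8,500.00 × (1 + 0.09/2)^(2 × 3)
Growth factor: (1 + 0.09/2)^6 = 1.302260
A = $8,500.00 × 1.302260
A = $11,069.21

A = P(1 + r/n)^(nt) = $11,069.21


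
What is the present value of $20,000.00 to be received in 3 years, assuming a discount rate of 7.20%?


Present value formula: PV = FV / (1 + r)^t
PV = $20,000.00 / (1 + 0.072)^3
PV = $20,000.00 / 1.231925
PV = $16,234.75

PV = FV / (1 + r)^t = $16,234.75


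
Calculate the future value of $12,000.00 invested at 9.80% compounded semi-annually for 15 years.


Compound interest formula: A = P(1 + r/n)^(nt)
A = $12,000.00 × (1 + 0.098/2)^(2 × 15)
Growth factor: (1 + 0.098/2)^30 = 4.2001485
A = $12,000.00 × 4.2001485
A = $50,401.78

A = P(1 + r/n)^(nt) = $50,401.78


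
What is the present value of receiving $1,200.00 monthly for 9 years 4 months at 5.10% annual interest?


Present value of an ordinary annuity: PV = PMT × (1 − (1 + r)^(−n)) / r
Monthly rate r = 0.051/12 = 0.00425, n = 112
PV = $1,200.00 × (1 − (1 + 0.051/12)^(−112)) / (0.051/12)
PV = $1,200.00 × 88.966957
PV = $106,760.35

PV = PMT × (1-(1+r)^(-n))/r = $106,760.35


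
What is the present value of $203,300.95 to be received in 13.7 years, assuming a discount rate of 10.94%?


Present value formula: PV = FV / (1 + r)^t
PV = $203,300.95 / (1 + 0.1094)^13.7
PV = $203,300.95 / 4.146750
PV = $49,026.58

PV = FV / (1 + r)^t = $49,026.58


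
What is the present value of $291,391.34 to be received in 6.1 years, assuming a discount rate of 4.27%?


Present value formula: PV = FV / (1 + r)^t
PV = $291,391.34 / (1 + 0.0427)^6.1
PV = $291,391.34 / 1.29054211
PV = $225,789.87

PV = FV / (1 + r)^t = $225,789.87


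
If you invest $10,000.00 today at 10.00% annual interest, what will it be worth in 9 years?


Future value formula: FV = PV × (1 + r)^t
FV = $10,000.00 × (1 + 0.1)^9
FV = $10,000.00 × 2.357948
FV = $23,579.48

FV = PV × (1 + r)^t = $23,579.48


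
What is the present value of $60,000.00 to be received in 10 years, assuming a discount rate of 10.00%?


Present value formula: PV = FV / (1 + r)^t
PV = $60,000.00 / (1 + 0.1)^10
PV = $60,000.00 / 2.593742
PV = $23,132.60

PV = FV / (1 + r)^t = $23,132.60


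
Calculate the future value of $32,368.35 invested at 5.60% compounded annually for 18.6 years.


Compound interest formula: A = P(1 + r/n)^(nt)
A = $32,368.35 × (1 + 0.056/1)^(1 × 18.6)
Growth factor: (1 + 0.056/1)^18.6 = 2.755173
A = $32,368.35 × 2.755173
A = $89,180.40

A = P(1 + r/n)^(nt) = $89,180.40


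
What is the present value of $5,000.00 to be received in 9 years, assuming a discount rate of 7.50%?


Present value formula: PV = FV / (1 + r)^t
PV = $5,000.00 / (1 + 0.075)^9
PV = $5,000.00 / 1.917239
PV = $2,607.92

PV = FV / (1 + r)^t = $2,607.92


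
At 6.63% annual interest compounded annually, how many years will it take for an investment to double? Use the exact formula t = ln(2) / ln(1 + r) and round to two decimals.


Doubling condition: (1 + r)^t = 2
Take ln of both sides: t × ln(1 + r) = ln(2)
t = ln(2) / ln(1 + r)
t = 0.693147 / 0.064195
t = 10.80

t = ln(2) / ln(1 + r) = 10.80 years


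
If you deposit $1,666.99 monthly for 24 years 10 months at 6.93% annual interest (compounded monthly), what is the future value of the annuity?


Future value of an ordinary annuity: FV = PMT × ((1 + r)^n − 1) / r
Monthly rate r = 0.0693/12 = 0.005775, n = 298
FV = $1,666.99 × ((1 + 0.0693/12)^298 − 1) / (0.0693/12)
FV = $1,666.99 × 789.997210
FV = $1,316,917.45

FV = PMT × ((1+r)^n - 1)/r = $1,316,917.45


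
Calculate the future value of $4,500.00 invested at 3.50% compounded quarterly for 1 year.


Compound interest formula: A = P(1 + r/n)^(nt)
A = $4,500.00 × (1 + 0.035/4)^(4 × 1)
Growth factor: (1 + 0.035/4)^4 = 1.035462
A = $4,500.00 × 1.035462
A = $4,659.58

A = P(1 + r/n)^(nt) = $4,659.58


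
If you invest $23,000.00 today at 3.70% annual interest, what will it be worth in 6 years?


Future value formula: FV = PV × (1 + r)^t
FV = $23,000.00 × (1 + 0.037)^6
FV = $23,000.00 × 1.2435766
FV = $28,602.26

FV = PV × (1 + r)^t = $28,602.26


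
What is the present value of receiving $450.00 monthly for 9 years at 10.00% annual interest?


Present value of an ordinary annuity: PV = PMT × (1 − (1 + r)^(−n)) / r
Monthly rate r = 0.1/12 ≈ 0.00833333, n = 108
PV = $450.00 × (1 − (1 + 0.1/12)^(−108)) / (0.1/12)
PV = $450.00 × 71.029355
PV = $31,963.21

PV = PMT × (1-(1+r)^(-n))/r = $31,963.21


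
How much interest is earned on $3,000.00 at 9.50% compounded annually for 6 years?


Compound interest earned = final amount − principal.
A = P(1 + r/n)^(nt) = $3,000.00 × (1 + 0.095/1)^(1 × 6) = $5,171.37
Interest = A − P = $5,171.37 − $3,000.00 = $2,171.37

Interest = A - P = $2,171.37


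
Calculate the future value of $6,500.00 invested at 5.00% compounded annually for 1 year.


Compound interest formula: A = P(1 + r/n)^(nt)
A = $6,500.00 × (1 + 0.05/1)^(1 × 1)
Growth factor: (1 + 0.05/1)^1 = 1.050000
A = $6,500.00 × 1.050000
A = $6,825.00

A = P(1 + r/n)^(nt) = $6,825.00


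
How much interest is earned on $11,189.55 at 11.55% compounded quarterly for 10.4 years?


Compound interest earned = final amount − principal.
A = P(1 + r/n)^(nt) = $11,189.55 × (1 + 0.1155/4)^(4 × 10.4) = $36,567.68
Interest = A − P = $36,567.68 − $11,189.55 = $25,378.13

Interest = A - P = $25,378.13


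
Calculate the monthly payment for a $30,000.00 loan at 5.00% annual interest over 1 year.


Loan payment formula: PMT = PV × r / (1 − (1 + r)^(−n))
Monthly rate r = 0.05/12 ≈ 0.00416667, n = 12 months
Denominator: 1 − (1 + 0.05/12)^(−12) = 0.0486718
PMT = $30,000.00 × (0.05/12) / 0.0486718
PMT = $2,568.22 per month

PMT = PV × r / (1-(1+r)^(-n)) = $2,568.22/month


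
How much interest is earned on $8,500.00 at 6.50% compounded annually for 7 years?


Compound interest earned = final amount − principal.
A = P(1 + r/n)^(nt) = $8,500.00 × (1 + 0.065/1)^(1 × 7) = $13,208.89
Interest = A − P = $13,208.89 − $8,500.00 = $4,708.89

Interest = A - P = $4,708.89


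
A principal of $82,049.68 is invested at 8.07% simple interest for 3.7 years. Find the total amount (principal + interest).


Total amount formula: A = P(1 + rt) = P + P·r·t
Interest: I = P × r × t = $82,049.68 × 0.0807 × 3.7 = $24,499.21
A = P + I = $82,049.68 + $24,499.21 = $106,548.89

A = P + I = P(1 + rt) = $106,548.89


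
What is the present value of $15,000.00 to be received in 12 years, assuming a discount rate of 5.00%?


Present value formula: PV = FV / (1 + r)^t
PV = $15,000.00 / (1 + 0.05)^12
PV = $15,000.00 / 1.795856
PV = $8,352.56

PV = FV / (1 + r)^t = $8,352.56


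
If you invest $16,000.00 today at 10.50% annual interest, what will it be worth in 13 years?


Future value formula: FV = PV × (1 + r)^t
FV = $16,000.00 × (1 + 0.105)^13
FV = $16,000.00 × 3.661926
FV = $58,590.82

FV = PV × (1 + r)^t = $58,590.82


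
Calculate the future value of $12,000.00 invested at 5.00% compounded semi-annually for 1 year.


Compound interest formula: A = P(1 + r/n)^(nt)
A = $12,000.00 × (1 + 0.05/2)^(2 × 1)
Growth factor: (1 + 0.05/2)^2 = 1.050625
A = $12,000.00 × 1.050625
A = $12,607.50

A = P(1 + r/n)^(nt) = $12,607.50


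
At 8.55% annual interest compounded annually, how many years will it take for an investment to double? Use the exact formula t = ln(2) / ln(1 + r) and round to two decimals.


Doubling condition: (1 + r)^t = 2
Take ln of both sides: t × ln(1 + r) = ln(2)
t = ln(2) / ln(1 + r)
t = 0.693147 / 0.082041
t = 8.45

t = ln(2) / ln(1 + r) = 8.45 years


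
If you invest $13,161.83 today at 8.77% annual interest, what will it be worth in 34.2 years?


Future value formula: FV = PV × (1 + r)^t
FV = $13,161.83 × (1 + 0.0877)^34.2
FV = $13,161.83 × 17.726059
FV = $233,307.38

FV = PV × (1 + r)^t = $233,307.38


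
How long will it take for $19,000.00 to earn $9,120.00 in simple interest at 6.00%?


Rearrange the simple interest formula for t:
I = P × r × t  ⇒  t = I / (P × r)
t = $9,120.00 / ($19,000.00 × 0.06)
t = 8

t = I/(P×r) = 8 years


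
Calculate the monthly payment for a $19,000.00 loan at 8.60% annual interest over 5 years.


Loan payment formula: PMT = PV × r / (1 − (1 + r)^(−n))
Monthly rate r = 0.086/12 ≈ 0.00716667, n = 60 months
Denominator: 1 − (1 + 0.086/12)^(−60) = 0.348493
PMT = $19,000.00 × (0.086/12) / 0.348493
PMT = $390.73 per month

PMT = PV × r / (1-(1+r)^(-n)) = $390.73/month


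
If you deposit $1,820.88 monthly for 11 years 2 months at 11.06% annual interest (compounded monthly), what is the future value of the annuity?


Future value of an ordinary annuity: FV = PMT × ((1 + r)^n − 1) / r
Monthly rate r = 0.1106/12 ≈ 0.00921667, n = 134
FV = $1,820.88 × ((1 + 0.1106/12)^134 − 1) / (0.1106/12)
FV = $1,820.88 × 262.469888
FV = $477,926.17

FV = PMT × ((1+r)^n - 1)/r = $477,926.17


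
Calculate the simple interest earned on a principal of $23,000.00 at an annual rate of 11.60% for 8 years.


Simple interest formula: I = P × r × t
I = $23,000.00 × 0.116 × 8
I = $21,344.00

I = P × r × t = $21,344.00


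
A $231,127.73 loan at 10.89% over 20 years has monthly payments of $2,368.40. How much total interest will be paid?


Total paid over the life of the loan = PMT × n.
Total paid = $2,368.40 × 240 = $568,416.00
Total interest = total paid − principal = $568,416.00 − $231,127.73 = $337,288.27

Total interest = (PMT × n) - PV = $337,288.27


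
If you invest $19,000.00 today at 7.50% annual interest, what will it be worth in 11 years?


Future value formula: FV = PV × (1 + r)^t
FV = $19,000.00 × (1 + 0.075)^11
FV = $19,000.00 × 2.215609
FV = $42,096.57

FV = PV × (1 + r)^t = $42,096.57


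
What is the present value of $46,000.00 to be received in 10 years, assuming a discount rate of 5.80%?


Present value formula: PV = FV / (1 + r)^t
PV = $46,000.00 / (1 + 0.058)^10
PV = $46,000.00 / 1.757344
PV = $26,175.87

PV = FV / (1 + r)^t = $26,175.87


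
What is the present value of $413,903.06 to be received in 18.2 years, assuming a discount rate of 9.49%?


Present value formula: PV = FV / (1 + r)^t
PV = $413,903.06 / (1 + 0.0949)^18.2
PV = $413,903.06 / 5.207330
PV = $79,484.70

PV = FV / (1 + r)^t = $79,484.70


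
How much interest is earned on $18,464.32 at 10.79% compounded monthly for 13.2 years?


Compound interest earned = final amount − principal.
A = P(1 + r/n)^(nt) = $18,464.32 × (1 + 0.1079/12)^(12 × 13.2) = $76,230.00
Interest = A − P = $76,230.00 − $18,464.32 = $57,765.68

Interest = A - P = $57,765.68


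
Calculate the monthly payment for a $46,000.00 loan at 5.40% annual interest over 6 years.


Loan payment formula: PMT = PV × r / (1 − (1 + r)^(−n))
Monthly rate r = 0.054/12 = 0.0045, n = 72 months
Denominator: 1 − (1 + 0.054/12)^(−72) = 0.276224
PMT = $46,000.00 × (0.054/12) / 0.276224
PMT = $749.39 per month

PMT = PV × r / (1-(1+r)^(-n)) = $749.39/month


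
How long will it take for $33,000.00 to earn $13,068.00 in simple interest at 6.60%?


Rearrange the simple interest formula for t:
I = P × r × t  ⇒  t = I / (P × r)
t = $13,068.00 / ($33,000.00 × 0.066)
t = 6

t = I/(P×r) = 6 years


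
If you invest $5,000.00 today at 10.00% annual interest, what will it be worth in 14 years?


Future value formula: FV = PV × (1 + r)^t
FV = $5,000.00 × (1 + 0.1)^14
FV = $5,000.00 × 3.797498
FV = $18,987.49

FV = PV × (1 + r)^t = $18,987.49


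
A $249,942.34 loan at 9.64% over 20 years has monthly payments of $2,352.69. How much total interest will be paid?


Total paid over the life of the loan = PMT × n.
Total paid = $2,352.69 × 240 = $564,645.60
Total interest = total paid − principal = $564,645.60 − $249,942.34 = $314,703.26

Total interest = (PMT × n) - PV = $314,703.26


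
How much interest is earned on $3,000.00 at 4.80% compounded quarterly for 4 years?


Compound interest earned = final amount − principal.
A = P(1 + r/n)^(nt) = $3,000.00 × (1 + 0.048/4)^(4 × 4) = $3,630.86
Interest = A − P = $3,630.86 − $3,000.00 = $630.86

Interest = A - P = $630.86


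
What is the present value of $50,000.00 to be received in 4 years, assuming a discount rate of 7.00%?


Present value formula: PV = FV / (1 + r)^t
PV = $50,000.00 / (1 + 0.07)^4
PV = $50,000.00 / 1.310796
PV = $38,144.76

PV = FV / (1 + r)^t = $38,144.76


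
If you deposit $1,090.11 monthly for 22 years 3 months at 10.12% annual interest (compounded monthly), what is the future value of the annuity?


Future value of an ordinary annuity: FV = PMT × ((1 + r)^n − 1) / r
Monthly rate r = 0.1012/12 ≈ 0.00843333, n = 267
FV = $1,090.11 × ((1 + 0.1012/12)^267 − 1) / (0.1012/12)
FV = $1,090.11 × 997.774974
FV = $1,087,684.48

FV = PMT × ((1+r)^n - 1)/r = $1,087,684.48


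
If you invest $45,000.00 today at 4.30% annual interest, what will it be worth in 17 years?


Future value formula: FV = PV × (1 + r)^t
FV = $45,000.00 × (1 + 0.043)^17
FV = $45,000.00 × 2.04565901
FV = $92,054.66

FV = PV × (1 + r)^t = $92,054.66


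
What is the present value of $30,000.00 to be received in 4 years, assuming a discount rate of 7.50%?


Present value formula: PV = FV / (1 + r)^t
PV = $30,000.00 / (1 + 0.075)^4
PV = $30,000.00 / 1.335469
PV = $22,464.02

PV = FV / (1 + r)^t = $22,464.02


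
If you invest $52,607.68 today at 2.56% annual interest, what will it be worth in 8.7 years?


Future value formula: FV = PV × (1 + r)^t
FV = $52,607.68 × (1 + 0.0256)^8.7
FV = $52,607.68 × 1.2459732
FV = $65,547.76

FV = PV × (1 + r)^t = $65,547.76


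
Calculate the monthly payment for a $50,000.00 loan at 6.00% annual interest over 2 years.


Loan payment formula: PMT = PV × r / (1 − (1 + r)^(−n))
Monthly rate r = 0.06/12 = 0.005, n = 24 months
Denominator: 1 − (1 + 0.06/12)^(−24) = 0.1128143
PMT = $50,000.00 × (0.06/12) / 0.1128143
PMT = $2,216.03 per month

PMT = PV × r / (1-(1+r)^(-n)) = $2,216.03/month


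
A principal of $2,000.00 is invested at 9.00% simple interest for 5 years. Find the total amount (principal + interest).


Total amount formula: A = P(1 + rt) = P + P·r·t
Interest: I = P × r × t = $2,000.00 × 0.09 × 5 = $900.00
A = P + I = $2,000.00 + $900.00 = $2,900.00

A = P + I = P(1 + rt) = $2,900.00


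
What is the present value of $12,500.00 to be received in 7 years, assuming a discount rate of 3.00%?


Present value formula: PV = FV / (1 + r)^t
PV = $12,500.00 / (1 + 0.03)^7
PV = $12,500.00 / 1.229874
PV = $10,163.64

PV = FV / (1 + r)^t = $10,163.64


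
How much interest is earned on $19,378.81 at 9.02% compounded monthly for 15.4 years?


Compound interest earned = final amount − principal.
A = P(1 + r/n)^(nt) = $19,378.81 × (1 + 0.0902/12)^(12 × 15.4) = $77,328.73
Interest = A − P = $77,328.73 − $19,378.81 = $57,949.92

Interest = A - P = $57,949.92


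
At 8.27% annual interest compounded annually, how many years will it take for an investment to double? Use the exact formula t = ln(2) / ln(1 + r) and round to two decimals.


Doubling condition: (1 + r)^t = 2
Take ln of both sides: t × ln(1 + r) = ln(2)
t = ln(2) / ln(1 + r)
t = 0.693147 / 0.079458
t = 8.72

t = ln(2) / ln(1 + r) = 8.72 years
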